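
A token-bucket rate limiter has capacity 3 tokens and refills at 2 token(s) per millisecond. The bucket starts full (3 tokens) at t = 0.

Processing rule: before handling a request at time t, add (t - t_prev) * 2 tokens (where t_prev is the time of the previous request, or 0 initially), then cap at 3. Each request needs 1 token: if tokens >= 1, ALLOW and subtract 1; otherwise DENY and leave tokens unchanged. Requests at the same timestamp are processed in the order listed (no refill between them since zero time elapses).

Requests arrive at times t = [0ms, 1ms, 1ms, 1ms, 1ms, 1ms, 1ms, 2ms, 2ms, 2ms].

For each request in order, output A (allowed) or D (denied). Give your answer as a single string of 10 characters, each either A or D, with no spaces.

Simulating step by step:
  req#1 t=0ms: ALLOW
  req#2 t=1ms: ALLOW
  req#3 t=1ms: ALLOW
  req#4 t=1ms: ALLOW
  req#5 t=1ms: DENY
  req#6 t=1ms: DENY
  req#7 t=1ms: DENY
  req#8 t=2ms: ALLOW
  req#9 t=2ms: ALLOW
  req#10 t=2ms: DENY

Answer: AAAADDDAAD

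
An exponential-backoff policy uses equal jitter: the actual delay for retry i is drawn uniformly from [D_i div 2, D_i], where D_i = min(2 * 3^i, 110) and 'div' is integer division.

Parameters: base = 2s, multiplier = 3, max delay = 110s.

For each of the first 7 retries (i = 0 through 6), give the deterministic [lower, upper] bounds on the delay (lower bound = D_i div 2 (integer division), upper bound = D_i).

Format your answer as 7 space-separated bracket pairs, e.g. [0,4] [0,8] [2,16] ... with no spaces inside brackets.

Answer: [1,2] [3,6] [9,18] [27,54] [55,110] [55,110] [55,110]

Derivation:
Computing bounds per retry:
  i=0: D_i=min(2*3^0,110)=2, bounds=[1,2]
  i=1: D_i=min(2*3^1,110)=6, bounds=[3,6]
  i=2: D_i=min(2*3^2,110)=18, bounds=[9,18]
  i=3: D_i=min(2*3^3,110)=54, bounds=[27,54]
  i=4: D_i=min(2*3^4,110)=110, bounds=[55,110]
  i=5: D_i=min(2*3^5,110)=110, bounds=[55,110]
  i=6: D_i=min(2*3^6,110)=110, bounds=[55,110]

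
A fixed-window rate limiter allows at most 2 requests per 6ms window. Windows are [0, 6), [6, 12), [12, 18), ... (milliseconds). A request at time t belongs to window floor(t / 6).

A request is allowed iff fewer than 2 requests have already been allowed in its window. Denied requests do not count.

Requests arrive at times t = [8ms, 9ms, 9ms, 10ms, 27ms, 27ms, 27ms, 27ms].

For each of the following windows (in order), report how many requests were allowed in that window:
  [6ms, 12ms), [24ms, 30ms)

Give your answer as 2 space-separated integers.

Processing requests:
  req#1 t=8ms (window 1): ALLOW
  req#2 t=9ms (window 1): ALLOW
  req#3 t=9ms (window 1): DENY
  req#4 t=10ms (window 1): DENY
  req#5 t=27ms (window 4): ALLOW
  req#6 t=27ms (window 4): ALLOW
  req#7 t=27ms (window 4): DENY
  req#8 t=27ms (window 4): DENY

Allowed counts by window: 2 2

Answer: 2 2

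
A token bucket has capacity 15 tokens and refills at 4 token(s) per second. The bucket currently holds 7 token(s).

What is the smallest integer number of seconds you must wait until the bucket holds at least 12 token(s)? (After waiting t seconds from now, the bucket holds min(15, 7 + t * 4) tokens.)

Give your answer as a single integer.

Answer: 2

Derivation:
Need 7 + t * 4 >= 12, so t >= 5/4.
Smallest integer t = ceil(5/4) = 2.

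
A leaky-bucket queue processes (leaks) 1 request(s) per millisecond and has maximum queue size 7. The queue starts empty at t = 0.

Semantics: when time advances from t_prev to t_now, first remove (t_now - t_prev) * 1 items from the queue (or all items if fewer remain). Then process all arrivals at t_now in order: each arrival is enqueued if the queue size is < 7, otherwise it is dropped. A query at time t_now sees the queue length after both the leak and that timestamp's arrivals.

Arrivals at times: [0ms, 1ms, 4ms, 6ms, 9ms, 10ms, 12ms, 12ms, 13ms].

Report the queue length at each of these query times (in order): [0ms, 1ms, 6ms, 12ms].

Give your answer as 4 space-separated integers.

Queue lengths at query times:
  query t=0ms: backlog = 1
  query t=1ms: backlog = 1
  query t=6ms: backlog = 1
  query t=12ms: backlog = 2

Answer: 1 1 1 2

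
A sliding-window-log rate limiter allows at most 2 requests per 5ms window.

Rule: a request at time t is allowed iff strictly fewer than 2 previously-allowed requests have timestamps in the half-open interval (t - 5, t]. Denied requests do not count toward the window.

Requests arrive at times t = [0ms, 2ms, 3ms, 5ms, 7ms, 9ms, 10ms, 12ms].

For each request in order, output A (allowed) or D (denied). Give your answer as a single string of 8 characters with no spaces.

Tracking allowed requests in the window:
  req#1 t=0ms: ALLOW
  req#2 t=2ms: ALLOW
  req#3 t=3ms: DENY
  req#4 t=5ms: ALLOW
  req#5 t=7ms: ALLOW
  req#6 t=9ms: DENY
  req#7 t=10ms: ALLOW
  req#8 t=12ms: ALLOW

Answer: AADAADAA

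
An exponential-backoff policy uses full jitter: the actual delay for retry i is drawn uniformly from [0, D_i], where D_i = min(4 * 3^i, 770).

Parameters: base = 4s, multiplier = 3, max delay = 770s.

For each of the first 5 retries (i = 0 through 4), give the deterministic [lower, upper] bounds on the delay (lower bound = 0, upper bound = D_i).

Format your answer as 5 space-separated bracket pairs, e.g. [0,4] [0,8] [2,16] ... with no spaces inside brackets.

Answer: [0,4] [0,12] [0,36] [0,108] [0,324]

Derivation:
Computing bounds per retry:
  i=0: D_i=min(4*3^0,770)=4, bounds=[0,4]
  i=1: D_i=min(4*3^1,770)=12, bounds=[0,12]
  i=2: D_i=min(4*3^2,770)=36, bounds=[0,36]
  i=3: D_i=min(4*3^3,770)=108, bounds=[0,108]
  i=4: D_i=min(4*3^4,770)=324, bounds=[0,324]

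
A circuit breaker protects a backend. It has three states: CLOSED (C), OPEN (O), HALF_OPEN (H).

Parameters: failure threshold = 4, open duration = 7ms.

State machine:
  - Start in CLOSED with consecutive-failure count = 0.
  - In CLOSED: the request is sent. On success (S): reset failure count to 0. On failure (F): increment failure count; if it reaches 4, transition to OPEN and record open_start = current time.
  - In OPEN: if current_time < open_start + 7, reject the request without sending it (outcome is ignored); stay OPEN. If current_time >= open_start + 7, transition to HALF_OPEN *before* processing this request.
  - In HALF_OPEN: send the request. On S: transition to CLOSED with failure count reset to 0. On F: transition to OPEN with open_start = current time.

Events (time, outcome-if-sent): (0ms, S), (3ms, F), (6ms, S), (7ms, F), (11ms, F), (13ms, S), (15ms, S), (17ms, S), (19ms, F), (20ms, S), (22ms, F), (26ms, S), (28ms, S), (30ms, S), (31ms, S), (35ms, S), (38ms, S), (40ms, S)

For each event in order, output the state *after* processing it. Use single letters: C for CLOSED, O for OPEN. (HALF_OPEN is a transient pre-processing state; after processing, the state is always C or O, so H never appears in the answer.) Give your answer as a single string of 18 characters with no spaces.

Answer: CCCCCCCCCCCCCCCCCC

Derivation:
State after each event:
  event#1 t=0ms outcome=S: state=CLOSED
  event#2 t=3ms outcome=F: state=CLOSED
  event#3 t=6ms outcome=S: state=CLOSED
  event#4 t=7ms outcome=F: state=CLOSED
  event#5 t=11ms outcome=F: state=CLOSED
  event#6 t=13ms outcome=S: state=CLOSED
  event#7 t=15ms outcome=S: state=CLOSED
  event#8 t=17ms outcome=S: state=CLOSED
  event#9 t=19ms outcome=F: state=CLOSED
  event#10 t=20ms outcome=S: state=CLOSED
  event#11 t=22ms outcome=F: state=CLOSED
  event#12 t=26ms outcome=S: state=CLOSED
  event#13 t=28ms outcome=S: state=CLOSED
  event#14 t=30ms outcome=S: state=CLOSED
  event#15 t=31ms outcome=S: state=CLOSED
  event#16 t=35ms outcome=S: state=CLOSED
  event#17 t=38ms outcome=S: state=CLOSED
  event#18 t=40ms outcome=S: state=CLOSED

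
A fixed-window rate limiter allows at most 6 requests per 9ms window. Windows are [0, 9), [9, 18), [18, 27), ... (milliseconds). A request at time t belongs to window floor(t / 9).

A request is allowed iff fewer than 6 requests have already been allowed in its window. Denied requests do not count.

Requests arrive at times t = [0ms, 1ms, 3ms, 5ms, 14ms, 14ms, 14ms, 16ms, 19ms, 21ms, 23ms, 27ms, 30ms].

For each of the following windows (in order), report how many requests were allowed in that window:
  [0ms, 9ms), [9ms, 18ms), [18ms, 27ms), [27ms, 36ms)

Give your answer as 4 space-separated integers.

Processing requests:
  req#1 t=0ms (window 0): ALLOW
  req#2 t=1ms (window 0): ALLOW
  req#3 t=3ms (window 0): ALLOW
  req#4 t=5ms (window 0): ALLOW
  req#5 t=14ms (window 1): ALLOW
  req#6 t=14ms (window 1): ALLOW
  req#7 t=14ms (window 1): ALLOW
  req#8 t=16ms (window 1): ALLOW
  req#9 t=19ms (window 2): ALLOW
  req#10 t=21ms (window 2): ALLOW
  req#11 t=23ms (window 2): ALLOW
  req#12 t=27ms (window 3): ALLOW
  req#13 t=30ms (window 3): ALLOW

Allowed counts by window: 4 4 3 2

Answer: 4 4 3 2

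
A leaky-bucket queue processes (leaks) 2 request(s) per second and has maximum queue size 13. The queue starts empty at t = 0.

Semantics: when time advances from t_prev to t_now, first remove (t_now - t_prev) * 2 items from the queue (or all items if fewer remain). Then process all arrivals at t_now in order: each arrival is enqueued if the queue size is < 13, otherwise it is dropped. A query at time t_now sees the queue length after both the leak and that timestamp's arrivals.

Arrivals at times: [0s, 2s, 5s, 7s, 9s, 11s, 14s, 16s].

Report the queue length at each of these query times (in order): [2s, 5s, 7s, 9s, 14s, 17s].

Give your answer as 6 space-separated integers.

Answer: 1 1 1 1 1 0

Derivation:
Queue lengths at query times:
  query t=2s: backlog = 1
  query t=5s: backlog = 1
  query t=7s: backlog = 1
  query t=9s: backlog = 1
  query t=14s: backlog = 1
  query t=17s: backlog = 0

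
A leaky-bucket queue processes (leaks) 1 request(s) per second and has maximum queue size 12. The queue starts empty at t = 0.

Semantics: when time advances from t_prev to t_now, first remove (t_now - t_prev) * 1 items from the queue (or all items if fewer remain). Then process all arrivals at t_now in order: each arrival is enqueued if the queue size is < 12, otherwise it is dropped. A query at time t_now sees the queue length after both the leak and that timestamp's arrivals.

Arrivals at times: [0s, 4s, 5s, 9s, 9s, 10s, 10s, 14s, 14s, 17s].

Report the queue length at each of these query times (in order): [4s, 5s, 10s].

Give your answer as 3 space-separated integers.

Queue lengths at query times:
  query t=4s: backlog = 1
  query t=5s: backlog = 1
  query t=10s: backlog = 3

Answer: 1 1 3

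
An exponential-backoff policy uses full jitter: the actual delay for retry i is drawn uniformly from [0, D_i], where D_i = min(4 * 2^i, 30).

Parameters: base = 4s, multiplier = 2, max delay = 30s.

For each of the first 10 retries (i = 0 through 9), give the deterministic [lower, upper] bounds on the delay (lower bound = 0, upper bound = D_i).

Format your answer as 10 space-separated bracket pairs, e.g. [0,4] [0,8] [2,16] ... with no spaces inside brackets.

Computing bounds per retry:
  i=0: D_i=min(4*2^0,30)=4, bounds=[0,4]
  i=1: D_i=min(4*2^1,30)=8, bounds=[0,8]
  i=2: D_i=min(4*2^2,30)=16, bounds=[0,16]
  i=3: D_i=min(4*2^3,30)=30, bounds=[0,30]
  i=4: D_i=min(4*2^4,30)=30, bounds=[0,30]
  i=5: D_i=min(4*2^5,30)=30, bounds=[0,30]
  i=6: D_i=min(4*2^6,30)=30, bounds=[0,30]
  i=7: D_i=min(4*2^7,30)=30, bounds=[0,30]
  i=8: D_i=min(4*2^8,30)=30, bounds=[0,30]
  i=9: D_i=min(4*2^9,30)=30, bounds=[0,30]

Answer: [0,4] [0,8] [0,16] [0,30] [0,30] [0,30] [0,30] [0,30] [0,30] [0,30]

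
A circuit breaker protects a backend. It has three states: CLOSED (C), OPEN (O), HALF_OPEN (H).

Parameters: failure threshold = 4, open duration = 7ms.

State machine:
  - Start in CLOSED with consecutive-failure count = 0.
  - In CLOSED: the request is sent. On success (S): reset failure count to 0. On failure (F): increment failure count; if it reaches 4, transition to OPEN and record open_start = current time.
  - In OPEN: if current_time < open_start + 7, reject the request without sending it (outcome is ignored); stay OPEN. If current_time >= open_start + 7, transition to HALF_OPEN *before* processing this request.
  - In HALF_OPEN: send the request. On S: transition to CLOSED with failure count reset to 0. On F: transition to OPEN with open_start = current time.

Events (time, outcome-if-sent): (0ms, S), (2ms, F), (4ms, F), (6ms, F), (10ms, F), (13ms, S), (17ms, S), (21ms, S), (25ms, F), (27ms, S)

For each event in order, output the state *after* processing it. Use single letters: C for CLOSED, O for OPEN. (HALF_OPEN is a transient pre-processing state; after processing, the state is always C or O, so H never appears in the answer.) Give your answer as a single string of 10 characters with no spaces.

Answer: CCCCOOCCCC

Derivation:
State after each event:
  event#1 t=0ms outcome=S: state=CLOSED
  event#2 t=2ms outcome=F: state=CLOSED
  event#3 t=4ms outcome=F: state=CLOSED
  event#4 t=6ms outcome=F: state=CLOSED
  event#5 t=10ms outcome=F: state=OPEN
  event#6 t=13ms outcome=S: state=OPEN
  event#7 t=17ms outcome=S: state=CLOSED
  event#8 t=21ms outcome=S: state=CLOSED
  event#9 t=25ms outcome=F: state=CLOSED
  event#10 t=27ms outcome=S: state=CLOSED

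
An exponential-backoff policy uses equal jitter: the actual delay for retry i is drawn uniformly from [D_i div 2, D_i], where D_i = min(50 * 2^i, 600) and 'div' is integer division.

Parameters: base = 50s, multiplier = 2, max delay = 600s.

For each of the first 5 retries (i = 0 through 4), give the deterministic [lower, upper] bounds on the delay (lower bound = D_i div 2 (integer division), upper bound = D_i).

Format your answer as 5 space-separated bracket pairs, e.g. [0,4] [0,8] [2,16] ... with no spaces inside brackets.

Computing bounds per retry:
  i=0: D_i=min(50*2^0,600)=50, bounds=[25,50]
  i=1: D_i=min(50*2^1,600)=100, bounds=[50,100]
  i=2: D_i=min(50*2^2,600)=200, bounds=[100,200]
  i=3: D_i=min(50*2^3,600)=400, bounds=[200,400]
  i=4: D_i=min(50*2^4,600)=600, bounds=[300,600]

Answer: [25,50] [50,100] [100,200] [200,400] [300,600]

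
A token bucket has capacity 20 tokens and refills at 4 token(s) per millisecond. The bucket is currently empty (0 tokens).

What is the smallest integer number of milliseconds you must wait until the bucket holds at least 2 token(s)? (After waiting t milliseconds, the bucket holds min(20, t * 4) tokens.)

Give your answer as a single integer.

Need t * 4 >= 2, so t >= 2/4.
Smallest integer t = ceil(2/4) = 1.

Answer: 1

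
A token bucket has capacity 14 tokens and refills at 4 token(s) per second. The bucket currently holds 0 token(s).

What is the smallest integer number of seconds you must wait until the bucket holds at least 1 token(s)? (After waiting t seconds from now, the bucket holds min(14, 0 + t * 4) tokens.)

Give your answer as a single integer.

Need 0 + t * 4 >= 1, so t >= 1/4.
Smallest integer t = ceil(1/4) = 1.

Answer: 1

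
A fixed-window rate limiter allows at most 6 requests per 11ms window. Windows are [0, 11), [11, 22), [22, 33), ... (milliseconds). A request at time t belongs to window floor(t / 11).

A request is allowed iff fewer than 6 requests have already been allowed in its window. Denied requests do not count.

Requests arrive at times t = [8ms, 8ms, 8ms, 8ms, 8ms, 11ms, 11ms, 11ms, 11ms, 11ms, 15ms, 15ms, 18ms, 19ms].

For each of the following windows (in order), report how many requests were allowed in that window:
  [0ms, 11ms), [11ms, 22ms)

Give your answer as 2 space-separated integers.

Processing requests:
  req#1 t=8ms (window 0): ALLOW
  req#2 t=8ms (window 0): ALLOW
  req#3 t=8ms (window 0): ALLOW
  req#4 t=8ms (window 0): ALLOW
  req#5 t=8ms (window 0): ALLOW
  req#6 t=11ms (window 1): ALLOW
  req#7 t=11ms (window 1): ALLOW
  req#8 t=11ms (window 1): ALLOW
  req#9 t=11ms (window 1): ALLOW
  req#10 t=11ms (window 1): ALLOW
  req#11 t=15ms (window 1): ALLOW
  req#12 t=15ms (window 1): DENY
  req#13 t=18ms (window 1): DENY
  req#14 t=19ms (window 1): DENY

Allowed counts by window: 5 6

Answer: 5 6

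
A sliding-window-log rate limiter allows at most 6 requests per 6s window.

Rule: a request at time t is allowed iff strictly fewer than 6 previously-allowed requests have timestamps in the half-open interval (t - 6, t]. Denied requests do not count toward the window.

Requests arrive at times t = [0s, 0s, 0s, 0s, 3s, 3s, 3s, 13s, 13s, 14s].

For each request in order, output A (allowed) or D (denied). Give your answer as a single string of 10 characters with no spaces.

Answer: AAAAAADAAA

Derivation:
Tracking allowed requests in the window:
  req#1 t=0s: ALLOW
  req#2 t=0s: ALLOW
  req#3 t=0s: ALLOW
  req#4 t=0s: ALLOW
  req#5 t=3s: ALLOW
  req#6 t=3s: ALLOW
  req#7 t=3s: DENY
  req#8 t=13s: ALLOW
  req#9 t=13s: ALLOW
  req#10 t=14s: ALLOW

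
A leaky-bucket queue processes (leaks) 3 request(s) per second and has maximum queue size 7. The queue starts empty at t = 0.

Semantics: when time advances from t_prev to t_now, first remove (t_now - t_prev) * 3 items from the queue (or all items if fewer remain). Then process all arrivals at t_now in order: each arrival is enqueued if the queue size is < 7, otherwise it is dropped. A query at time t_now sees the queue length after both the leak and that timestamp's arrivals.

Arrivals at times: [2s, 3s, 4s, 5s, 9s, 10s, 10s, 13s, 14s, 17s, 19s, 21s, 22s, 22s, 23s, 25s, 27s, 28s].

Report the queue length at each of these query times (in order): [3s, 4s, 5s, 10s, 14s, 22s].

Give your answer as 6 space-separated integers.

Answer: 1 1 1 2 1 2

Derivation:
Queue lengths at query times:
  query t=3s: backlog = 1
  query t=4s: backlog = 1
  query t=5s: backlog = 1
  query t=10s: backlog = 2
  query t=14s: backlog = 1
  query t=22s: backlog = 2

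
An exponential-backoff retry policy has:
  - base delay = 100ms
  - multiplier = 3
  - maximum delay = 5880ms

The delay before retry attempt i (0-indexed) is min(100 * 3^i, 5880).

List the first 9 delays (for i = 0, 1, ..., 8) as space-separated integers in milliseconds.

Answer: 100 300 900 2700 5880 5880 5880 5880 5880

Derivation:
Computing each delay:
  i=0: min(100*3^0, 5880) = 100
  i=1: min(100*3^1, 5880) = 300
  i=2: min(100*3^2, 5880) = 900
  i=3: min(100*3^3, 5880) = 2700
  i=4: min(100*3^4, 5880) = 5880
  i=5: min(100*3^5, 5880) = 5880
  i=6: min(100*3^6, 5880) = 5880
  i=7: min(100*3^7, 5880) = 5880
  i=8: min(100*3^8, 5880) = 5880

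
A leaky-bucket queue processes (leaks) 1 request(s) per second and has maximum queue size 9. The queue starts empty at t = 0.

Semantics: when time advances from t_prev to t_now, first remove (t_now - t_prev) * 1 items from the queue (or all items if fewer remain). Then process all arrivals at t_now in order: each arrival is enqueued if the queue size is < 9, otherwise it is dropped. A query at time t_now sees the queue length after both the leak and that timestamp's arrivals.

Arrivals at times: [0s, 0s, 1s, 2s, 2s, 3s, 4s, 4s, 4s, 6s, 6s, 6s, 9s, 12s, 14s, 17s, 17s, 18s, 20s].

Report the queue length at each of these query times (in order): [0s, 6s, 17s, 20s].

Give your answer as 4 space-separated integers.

Queue lengths at query times:
  query t=0s: backlog = 2
  query t=6s: backlog = 6
  query t=17s: backlog = 2
  query t=20s: backlog = 1

Answer: 2 6 2 1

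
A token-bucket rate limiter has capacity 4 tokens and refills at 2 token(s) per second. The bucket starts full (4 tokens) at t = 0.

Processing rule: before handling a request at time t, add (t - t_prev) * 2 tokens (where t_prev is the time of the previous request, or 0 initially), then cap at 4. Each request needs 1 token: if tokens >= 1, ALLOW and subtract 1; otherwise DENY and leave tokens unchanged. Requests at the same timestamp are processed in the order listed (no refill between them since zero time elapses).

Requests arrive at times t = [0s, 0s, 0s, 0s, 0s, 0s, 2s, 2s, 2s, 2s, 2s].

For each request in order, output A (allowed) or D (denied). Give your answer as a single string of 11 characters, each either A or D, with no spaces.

Answer: AAAADDAAAAD

Derivation:
Simulating step by step:
  req#1 t=0s: ALLOW
  req#2 t=0s: ALLOW
  req#3 t=0s: ALLOW
  req#4 t=0s: ALLOW
  req#5 t=0s: DENY
  req#6 t=0s: DENY
  req#7 t=2s: ALLOW
  req#8 t=2s: ALLOW
  req#9 t=2s: ALLOW
  req#10 t=2s: ALLOW
  req#11 t=2s: DENY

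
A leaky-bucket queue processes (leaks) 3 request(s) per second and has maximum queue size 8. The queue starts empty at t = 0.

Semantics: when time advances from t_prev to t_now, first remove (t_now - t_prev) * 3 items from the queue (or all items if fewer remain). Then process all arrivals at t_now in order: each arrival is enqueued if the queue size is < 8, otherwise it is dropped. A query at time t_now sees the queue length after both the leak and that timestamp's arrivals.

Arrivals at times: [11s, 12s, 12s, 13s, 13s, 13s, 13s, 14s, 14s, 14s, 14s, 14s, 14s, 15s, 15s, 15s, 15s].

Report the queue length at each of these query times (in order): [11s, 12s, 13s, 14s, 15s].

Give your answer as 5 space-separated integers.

Queue lengths at query times:
  query t=11s: backlog = 1
  query t=12s: backlog = 2
  query t=13s: backlog = 4
  query t=14s: backlog = 7
  query t=15s: backlog = 8

Answer: 1 2 4 7 8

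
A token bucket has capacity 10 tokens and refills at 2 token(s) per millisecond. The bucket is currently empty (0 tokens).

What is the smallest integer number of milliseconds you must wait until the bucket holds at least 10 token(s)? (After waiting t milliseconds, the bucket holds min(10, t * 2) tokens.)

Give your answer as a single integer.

Need t * 2 >= 10, so t >= 10/2.
Smallest integer t = ceil(10/2) = 5.

Answer: 5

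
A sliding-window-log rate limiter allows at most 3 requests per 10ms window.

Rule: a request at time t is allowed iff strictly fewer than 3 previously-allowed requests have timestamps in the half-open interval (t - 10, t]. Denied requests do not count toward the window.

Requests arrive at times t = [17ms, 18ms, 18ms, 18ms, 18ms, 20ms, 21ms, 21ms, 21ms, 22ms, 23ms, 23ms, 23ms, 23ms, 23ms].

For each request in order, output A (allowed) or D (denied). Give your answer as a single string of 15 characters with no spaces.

Tracking allowed requests in the window:
  req#1 t=17ms: ALLOW
  req#2 t=18ms: ALLOW
  req#3 t=18ms: ALLOW
  req#4 t=18ms: DENY
  req#5 t=18ms: DENY
  req#6 t=20ms: DENY
  req#7 t=21ms: DENY
  req#8 t=21ms: DENY
  req#9 t=21ms: DENY
  req#10 t=22ms: DENY
  req#11 t=23ms: DENY
  req#12 t=23ms: DENY
  req#13 t=23ms: DENY
  req#14 t=23ms: DENY
  req#15 t=23ms: DENY

Answer: AAADDDDDDDDDDDD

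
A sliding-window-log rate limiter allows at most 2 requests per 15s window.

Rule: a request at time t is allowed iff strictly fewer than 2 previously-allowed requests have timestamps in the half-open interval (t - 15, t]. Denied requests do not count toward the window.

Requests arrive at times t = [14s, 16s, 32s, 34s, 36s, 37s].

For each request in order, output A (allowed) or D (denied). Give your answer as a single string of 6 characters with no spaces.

Tracking allowed requests in the window:
  req#1 t=14s: ALLOW
  req#2 t=16s: ALLOW
  req#3 t=32s: ALLOW
  req#4 t=34s: ALLOW
  req#5 t=36s: DENY
  req#6 t=37s: DENY

Answer: AAAADD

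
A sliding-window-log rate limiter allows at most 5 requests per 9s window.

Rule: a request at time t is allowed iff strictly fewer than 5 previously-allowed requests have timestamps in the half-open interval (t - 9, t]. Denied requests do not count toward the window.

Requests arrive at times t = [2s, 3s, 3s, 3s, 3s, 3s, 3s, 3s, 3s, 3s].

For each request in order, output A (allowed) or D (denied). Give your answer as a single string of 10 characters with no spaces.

Tracking allowed requests in the window:
  req#1 t=2s: ALLOW
  req#2 t=3s: ALLOW
  req#3 t=3s: ALLOW
  req#4 t=3s: ALLOW
  req#5 t=3s: ALLOW
  req#6 t=3s: DENY
  req#7 t=3s: DENY
  req#8 t=3s: DENY
  req#9 t=3s: DENY
  req#10 t=3s: DENY

Answer: AAAAADDDDD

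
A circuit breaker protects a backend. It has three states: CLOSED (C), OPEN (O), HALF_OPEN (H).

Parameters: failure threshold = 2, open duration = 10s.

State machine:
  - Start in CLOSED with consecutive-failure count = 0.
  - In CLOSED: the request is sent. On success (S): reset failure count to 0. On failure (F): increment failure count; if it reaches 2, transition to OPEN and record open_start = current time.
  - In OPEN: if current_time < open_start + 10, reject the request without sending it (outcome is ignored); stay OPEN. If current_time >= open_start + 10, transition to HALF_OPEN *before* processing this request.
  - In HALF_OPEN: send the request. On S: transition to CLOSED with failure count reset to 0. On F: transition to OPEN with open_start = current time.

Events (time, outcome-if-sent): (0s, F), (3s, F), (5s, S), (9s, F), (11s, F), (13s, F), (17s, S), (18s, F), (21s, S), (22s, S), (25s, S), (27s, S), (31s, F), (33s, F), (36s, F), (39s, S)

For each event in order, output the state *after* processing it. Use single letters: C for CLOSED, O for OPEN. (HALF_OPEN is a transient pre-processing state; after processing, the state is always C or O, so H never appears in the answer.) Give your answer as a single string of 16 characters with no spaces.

Answer: COOOOOOOOOCCCOOO

Derivation:
State after each event:
  event#1 t=0s outcome=F: state=CLOSED
  event#2 t=3s outcome=F: state=OPEN
  event#3 t=5s outcome=S: state=OPEN
  event#4 t=9s outcome=F: state=OPEN
  event#5 t=11s outcome=F: state=OPEN
  event#6 t=13s outcome=F: state=OPEN
  event#7 t=17s outcome=S: state=OPEN
  event#8 t=18s outcome=F: state=OPEN
  event#9 t=21s outcome=S: state=OPEN
  event#10 t=22s outcome=S: state=OPEN
  event#11 t=25s outcome=S: state=CLOSED
  event#12 t=27s outcome=S: state=CLOSED
  event#13 t=31s outcome=F: state=CLOSED
  event#14 t=33s outcome=F: state=OPEN
  event#15 t=36s outcome=F: state=OPEN
  event#16 t=39s outcome=S: state=OPEN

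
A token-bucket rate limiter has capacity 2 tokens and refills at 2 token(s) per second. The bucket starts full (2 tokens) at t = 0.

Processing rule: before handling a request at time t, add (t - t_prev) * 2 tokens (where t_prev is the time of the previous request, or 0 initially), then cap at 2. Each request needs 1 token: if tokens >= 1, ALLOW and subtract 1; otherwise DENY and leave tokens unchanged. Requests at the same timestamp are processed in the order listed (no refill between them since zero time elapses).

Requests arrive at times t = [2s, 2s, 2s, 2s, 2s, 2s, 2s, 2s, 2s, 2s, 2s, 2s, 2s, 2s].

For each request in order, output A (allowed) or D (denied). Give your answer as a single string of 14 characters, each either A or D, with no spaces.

Answer: AADDDDDDDDDDDD

Derivation:
Simulating step by step:
  req#1 t=2s: ALLOW
  req#2 t=2s: ALLOW
  req#3 t=2s: DENY
  req#4 t=2s: DENY
  req#5 t=2s: DENY
  req#6 t=2s: DENY
  req#7 t=2s: DENY
  req#8 t=2s: DENY
  req#9 t=2s: DENY
  req#10 t=2s: DENY
  req#11 t=2s: DENY
  req#12 t=2s: DENY
  req#13 t=2s: DENY
  req#14 t=2s: DENY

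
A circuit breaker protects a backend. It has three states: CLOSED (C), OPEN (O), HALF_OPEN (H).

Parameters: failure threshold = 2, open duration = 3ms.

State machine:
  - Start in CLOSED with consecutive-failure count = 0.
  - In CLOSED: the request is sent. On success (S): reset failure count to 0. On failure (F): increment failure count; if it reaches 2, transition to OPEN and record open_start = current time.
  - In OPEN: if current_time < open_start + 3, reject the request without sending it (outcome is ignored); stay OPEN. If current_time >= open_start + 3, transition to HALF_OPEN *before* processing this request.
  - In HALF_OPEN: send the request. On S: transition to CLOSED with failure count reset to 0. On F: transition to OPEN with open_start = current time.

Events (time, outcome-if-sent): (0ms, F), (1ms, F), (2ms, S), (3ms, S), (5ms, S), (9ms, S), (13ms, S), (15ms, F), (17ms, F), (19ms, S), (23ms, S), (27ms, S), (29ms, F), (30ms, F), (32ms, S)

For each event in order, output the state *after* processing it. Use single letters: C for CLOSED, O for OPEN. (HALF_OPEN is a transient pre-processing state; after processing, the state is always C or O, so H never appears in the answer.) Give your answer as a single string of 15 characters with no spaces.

State after each event:
  event#1 t=0ms outcome=F: state=CLOSED
  event#2 t=1ms outcome=F: state=OPEN
  event#3 t=2ms outcome=S: state=OPEN
  event#4 t=3ms outcome=S: state=OPEN
  event#5 t=5ms outcome=S: state=CLOSED
  event#6 t=9ms outcome=S: state=CLOSED
  event#7 t=13ms outcome=S: state=CLOSED
  event#8 t=15ms outcome=F: state=CLOSED
  event#9 t=17ms outcome=F: state=OPEN
  event#10 t=19ms outcome=S: state=OPEN
  event#11 t=23ms outcome=S: state=CLOSED
  event#12 t=27ms outcome=S: state=CLOSED
  event#13 t=29ms outcome=F: state=CLOSED
  event#14 t=30ms outcome=F: state=OPEN
  event#15 t=32ms outcome=S: state=OPEN

Answer: COOOCCCCOOCCCOO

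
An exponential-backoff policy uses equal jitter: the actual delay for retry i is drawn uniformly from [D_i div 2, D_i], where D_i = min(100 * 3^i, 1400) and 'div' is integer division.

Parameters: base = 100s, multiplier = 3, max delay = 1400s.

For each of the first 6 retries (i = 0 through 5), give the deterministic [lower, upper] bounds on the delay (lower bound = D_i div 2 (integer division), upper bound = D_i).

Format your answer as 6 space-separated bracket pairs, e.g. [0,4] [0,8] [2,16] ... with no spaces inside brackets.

Answer: [50,100] [150,300] [450,900] [700,1400] [700,1400] [700,1400]

Derivation:
Computing bounds per retry:
  i=0: D_i=min(100*3^0,1400)=100, bounds=[50,100]
  i=1: D_i=min(100*3^1,1400)=300, bounds=[150,300]
  i=2: D_i=min(100*3^2,1400)=900, bounds=[450,900]
  i=3: D_i=min(100*3^3,1400)=1400, bounds=[700,1400]
  i=4: D_i=min(100*3^4,1400)=1400, bounds=[700,1400]
  i=5: D_i=min(100*3^5,1400)=1400, bounds=[700,1400]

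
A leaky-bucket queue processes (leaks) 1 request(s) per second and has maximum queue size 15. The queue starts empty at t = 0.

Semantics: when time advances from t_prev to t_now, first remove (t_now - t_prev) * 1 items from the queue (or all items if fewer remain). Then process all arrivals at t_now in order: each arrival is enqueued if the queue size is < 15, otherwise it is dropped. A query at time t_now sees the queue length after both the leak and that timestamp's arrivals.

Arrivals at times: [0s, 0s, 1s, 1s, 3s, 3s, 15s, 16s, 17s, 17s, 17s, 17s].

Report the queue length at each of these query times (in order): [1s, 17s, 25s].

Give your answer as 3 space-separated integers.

Answer: 3 4 0

Derivation:
Queue lengths at query times:
  query t=1s: backlog = 3
  query t=17s: backlog = 4
  query t=25s: backlog = 0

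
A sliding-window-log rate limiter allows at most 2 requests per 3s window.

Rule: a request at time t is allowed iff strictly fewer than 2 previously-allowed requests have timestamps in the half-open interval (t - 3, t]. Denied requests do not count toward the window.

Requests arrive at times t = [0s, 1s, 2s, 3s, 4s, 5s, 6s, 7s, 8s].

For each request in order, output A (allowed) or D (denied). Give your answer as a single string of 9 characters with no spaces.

Answer: AADAADAAD

Derivation:
Tracking allowed requests in the window:
  req#1 t=0s: ALLOW
  req#2 t=1s: ALLOW
  req#3 t=2s: DENY
  req#4 t=3s: ALLOW
  req#5 t=4s: ALLOW
  req#6 t=5s: DENY
  req#7 t=6s: ALLOW
  req#8 t=7s: ALLOW
  req#9 t=8s: DENY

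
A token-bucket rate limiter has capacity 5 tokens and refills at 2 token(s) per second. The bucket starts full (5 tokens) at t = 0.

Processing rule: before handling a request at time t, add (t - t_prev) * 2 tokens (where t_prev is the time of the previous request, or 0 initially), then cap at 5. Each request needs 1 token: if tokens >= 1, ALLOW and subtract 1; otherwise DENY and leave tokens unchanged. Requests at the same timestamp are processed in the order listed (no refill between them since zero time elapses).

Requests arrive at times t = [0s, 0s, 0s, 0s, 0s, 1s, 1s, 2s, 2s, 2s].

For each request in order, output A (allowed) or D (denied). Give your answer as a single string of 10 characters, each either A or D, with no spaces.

Answer: AAAAAAAAAD

Derivation:
Simulating step by step:
  req#1 t=0s: ALLOW
  req#2 t=0s: ALLOW
  req#3 t=0s: ALLOW
  req#4 t=0s: ALLOW
  req#5 t=0s: ALLOW
  req#6 t=1s: ALLOW
  req#7 t=1s: ALLOW
  req#8 t=2s: ALLOW
  req#9 t=2s: ALLOW
  req#10 t=2s: DENY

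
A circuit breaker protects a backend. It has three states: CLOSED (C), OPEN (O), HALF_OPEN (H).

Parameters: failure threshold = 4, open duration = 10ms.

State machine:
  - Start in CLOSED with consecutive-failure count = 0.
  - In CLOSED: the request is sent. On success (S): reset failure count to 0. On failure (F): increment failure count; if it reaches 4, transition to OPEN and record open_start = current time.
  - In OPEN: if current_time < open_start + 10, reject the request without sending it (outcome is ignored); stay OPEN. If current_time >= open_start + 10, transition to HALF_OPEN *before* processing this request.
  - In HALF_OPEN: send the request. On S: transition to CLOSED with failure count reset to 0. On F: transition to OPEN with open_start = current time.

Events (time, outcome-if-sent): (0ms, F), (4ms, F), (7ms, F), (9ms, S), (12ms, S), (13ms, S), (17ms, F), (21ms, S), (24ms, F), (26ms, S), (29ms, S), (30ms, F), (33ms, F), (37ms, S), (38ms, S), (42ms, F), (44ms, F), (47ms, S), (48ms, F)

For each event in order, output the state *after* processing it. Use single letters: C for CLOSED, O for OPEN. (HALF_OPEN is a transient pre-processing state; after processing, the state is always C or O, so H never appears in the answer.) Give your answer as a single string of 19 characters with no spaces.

Answer: CCCCCCCCCCCCCCCCCCC

Derivation:
State after each event:
  event#1 t=0ms outcome=F: state=CLOSED
  event#2 t=4ms outcome=F: state=CLOSED
  event#3 t=7ms outcome=F: state=CLOSED
  event#4 t=9ms outcome=S: state=CLOSED
  event#5 t=12ms outcome=S: state=CLOSED
  event#6 t=13ms outcome=S: state=CLOSED
  event#7 t=17ms outcome=F: state=CLOSED
  event#8 t=21ms outcome=S: state=CLOSED
  event#9 t=24ms outcome=F: state=CLOSED
  event#10 t=26ms outcome=S: state=CLOSED
  event#11 t=29ms outcome=S: state=CLOSED
  event#12 t=30ms outcome=F: state=CLOSED
  event#13 t=33ms outcome=F: state=CLOSED
  event#14 t=37ms outcome=S: state=CLOSED
  event#15 t=38ms outcome=S: state=CLOSED
  event#16 t=42ms outcome=F: state=CLOSED
  event#17 t=44ms outcome=F: state=CLOSED
  event#18 t=47ms outcome=S: state=CLOSED
  event#19 t=48ms outcome=F: state=CLOSED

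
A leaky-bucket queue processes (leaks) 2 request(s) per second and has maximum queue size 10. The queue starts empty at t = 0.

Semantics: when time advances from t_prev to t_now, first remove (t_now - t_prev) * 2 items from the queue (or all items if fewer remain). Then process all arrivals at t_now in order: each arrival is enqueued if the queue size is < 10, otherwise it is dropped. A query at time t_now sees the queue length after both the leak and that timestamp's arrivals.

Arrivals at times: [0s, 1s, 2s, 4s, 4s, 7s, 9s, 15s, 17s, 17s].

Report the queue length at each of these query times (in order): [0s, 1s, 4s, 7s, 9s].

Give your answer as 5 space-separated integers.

Queue lengths at query times:
  query t=0s: backlog = 1
  query t=1s: backlog = 1
  query t=4s: backlog = 2
  query t=7s: backlog = 1
  query t=9s: backlog = 1

Answer: 1 1 2 1 1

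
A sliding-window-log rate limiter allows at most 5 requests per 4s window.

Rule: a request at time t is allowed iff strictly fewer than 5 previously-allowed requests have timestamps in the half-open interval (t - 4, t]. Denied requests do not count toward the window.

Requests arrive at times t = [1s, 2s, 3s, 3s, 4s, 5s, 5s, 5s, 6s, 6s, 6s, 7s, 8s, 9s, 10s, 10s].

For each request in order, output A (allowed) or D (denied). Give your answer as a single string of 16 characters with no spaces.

Answer: AAAAAADDADDAAAAA

Derivation:
Tracking allowed requests in the window:
  req#1 t=1s: ALLOW
  req#2 t=2s: ALLOW
  req#3 t=3s: ALLOW
  req#4 t=3s: ALLOW
  req#5 t=4s: ALLOW
  req#6 t=5s: ALLOW
  req#7 t=5s: DENY
  req#8 t=5s: DENY
  req#9 t=6s: ALLOW
  req#10 t=6s: DENY
  req#11 t=6s: DENY
  req#12 t=7s: ALLOW
  req#13 t=8s: ALLOW
  req#14 t=9s: ALLOW
  req#15 t=10s: ALLOW
  req#16 t=10s: ALLOW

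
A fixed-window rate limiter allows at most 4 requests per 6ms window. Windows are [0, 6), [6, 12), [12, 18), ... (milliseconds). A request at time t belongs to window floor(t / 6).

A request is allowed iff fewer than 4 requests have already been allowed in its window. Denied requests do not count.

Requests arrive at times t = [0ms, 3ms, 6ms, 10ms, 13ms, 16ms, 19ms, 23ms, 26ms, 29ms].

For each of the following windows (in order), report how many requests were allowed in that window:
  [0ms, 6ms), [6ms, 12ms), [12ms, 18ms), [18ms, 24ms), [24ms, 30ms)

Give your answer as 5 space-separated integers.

Answer: 2 2 2 2 2

Derivation:
Processing requests:
  req#1 t=0ms (window 0): ALLOW
  req#2 t=3ms (window 0): ALLOW
  req#3 t=6ms (window 1): ALLOW
  req#4 t=10ms (window 1): ALLOW
  req#5 t=13ms (window 2): ALLOW
  req#6 t=16ms (window 2): ALLOW
  req#7 t=19ms (window 3): ALLOW
  req#8 t=23ms (window 3): ALLOW
  req#9 t=26ms (window 4): ALLOW
  req#10 t=29ms (window 4): ALLOW

Allowed counts by window: 2 2 2 2 2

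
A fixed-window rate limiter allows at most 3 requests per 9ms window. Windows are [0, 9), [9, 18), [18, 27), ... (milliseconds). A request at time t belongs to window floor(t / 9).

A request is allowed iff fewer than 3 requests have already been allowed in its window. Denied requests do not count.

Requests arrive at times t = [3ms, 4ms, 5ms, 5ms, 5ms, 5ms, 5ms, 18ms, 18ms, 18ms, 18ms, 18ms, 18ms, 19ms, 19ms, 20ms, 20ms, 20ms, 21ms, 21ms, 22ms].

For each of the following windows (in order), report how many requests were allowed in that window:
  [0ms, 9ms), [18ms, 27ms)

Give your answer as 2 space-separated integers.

Answer: 3 3

Derivation:
Processing requests:
  req#1 t=3ms (window 0): ALLOW
  req#2 t=4ms (window 0): ALLOW
  req#3 t=5ms (window 0): ALLOW
  req#4 t=5ms (window 0): DENY
  req#5 t=5ms (window 0): DENY
  req#6 t=5ms (window 0): DENY
  req#7 t=5ms (window 0): DENY
  req#8 t=18ms (window 2): ALLOW
  req#9 t=18ms (window 2): ALLOW
  req#10 t=18ms (window 2): ALLOW
  req#11 t=18ms (window 2): DENY
  req#12 t=18ms (window 2): DENY
  req#13 t=18ms (window 2): DENY
  req#14 t=19ms (window 2): DENY
  req#15 t=19ms (window 2): DENY
  req#16 t=20ms (window 2): DENY
  req#17 t=20ms (window 2): DENY
  req#18 t=20ms (window 2): DENY
  req#19 t=21ms (window 2): DENY
  req#20 t=21ms (window 2): DENY
  req#21 t=22ms (window 2): DENY

Allowed counts by window: 3 3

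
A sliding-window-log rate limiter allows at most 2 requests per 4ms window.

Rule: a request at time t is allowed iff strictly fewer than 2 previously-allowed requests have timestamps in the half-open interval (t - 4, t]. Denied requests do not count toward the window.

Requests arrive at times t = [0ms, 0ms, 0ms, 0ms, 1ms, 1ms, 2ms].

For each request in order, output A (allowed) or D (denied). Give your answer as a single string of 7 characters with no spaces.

Tracking allowed requests in the window:
  req#1 t=0ms: ALLOW
  req#2 t=0ms: ALLOW
  req#3 t=0ms: DENY
  req#4 t=0ms: DENY
  req#5 t=1ms: DENY
  req#6 t=1ms: DENY
  req#7 t=2ms: DENY

Answer: AADDDDD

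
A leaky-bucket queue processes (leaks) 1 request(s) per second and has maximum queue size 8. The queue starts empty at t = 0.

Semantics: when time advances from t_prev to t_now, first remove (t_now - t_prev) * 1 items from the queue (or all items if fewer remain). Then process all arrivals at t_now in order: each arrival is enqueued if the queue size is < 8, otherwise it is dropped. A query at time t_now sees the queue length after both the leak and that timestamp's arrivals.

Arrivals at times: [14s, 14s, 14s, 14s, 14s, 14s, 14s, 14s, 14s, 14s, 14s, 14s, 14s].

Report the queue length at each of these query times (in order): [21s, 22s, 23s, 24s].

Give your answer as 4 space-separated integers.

Answer: 1 0 0 0

Derivation:
Queue lengths at query times:
  query t=21s: backlog = 1
  query t=22s: backlog = 0
  query t=23s: backlog = 0
  query t=24s: backlog = 0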